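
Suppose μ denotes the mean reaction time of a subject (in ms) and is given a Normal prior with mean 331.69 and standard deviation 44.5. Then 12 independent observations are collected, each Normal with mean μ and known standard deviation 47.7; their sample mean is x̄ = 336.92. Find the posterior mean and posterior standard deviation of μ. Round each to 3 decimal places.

Posterior mean ≈ 336.463; posterior SD ≈ 13.154

Prior precision 1/τ₀² = 1/44.5² = 0.00050499; data precision n/σ² = 12/47.7² = 0.00527405.
Posterior precision = 0.00050499 + 0.00527405 = 0.00577904, giving posterior SD = 1/√0.00577904 = 13.154.
Posterior mean = (0.00050499·331.69 + 0.00527405·336.92) / 0.00577904 = 336.463.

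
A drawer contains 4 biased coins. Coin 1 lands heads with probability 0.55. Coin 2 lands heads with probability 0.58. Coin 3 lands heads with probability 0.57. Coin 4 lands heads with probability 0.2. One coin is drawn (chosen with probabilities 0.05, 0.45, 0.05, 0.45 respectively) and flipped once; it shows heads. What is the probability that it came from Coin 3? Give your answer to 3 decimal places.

Posterior probability ≈ 0.070

Tabulate prior·likelihood by source: [1] prior 0.05, lik 0.55, product 0.02750; [2] prior 0.45, lik 0.58, product 0.2610; [3] prior 0.05, lik 0.57, product 0.02850; [4] prior 0.45, lik 0.2, product 0.09000.
Normalizing constant = 0.40700; the posterior for Coin 3 is its product over the sum, 0.02850/0.40700 = 0.070.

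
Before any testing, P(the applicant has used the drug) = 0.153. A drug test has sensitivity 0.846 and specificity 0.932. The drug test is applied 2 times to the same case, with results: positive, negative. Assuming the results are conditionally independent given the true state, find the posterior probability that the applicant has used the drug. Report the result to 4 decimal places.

With H the event that the applicant has used the drug, the joint likelihood of the observed sequence is P(data|H) = 0.846·0.154 = 0.13028 and P(data|¬H) = 0.068·0.932 = 0.063376.
Bayes: P(H|data) = 0.153·0.13028 / (0.153·0.13028 + 0.847·0.063376) = 0.019933/0.073613 = 0.2708.

Posterior P(H) ≈ 0.2708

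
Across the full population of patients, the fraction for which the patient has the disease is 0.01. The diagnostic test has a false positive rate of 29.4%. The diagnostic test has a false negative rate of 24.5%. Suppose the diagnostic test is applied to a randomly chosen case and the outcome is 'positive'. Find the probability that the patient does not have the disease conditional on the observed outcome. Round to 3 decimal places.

Write H for 'the patient has the disease'. Prior odds H:¬H = 0.01/0.99 = 0.010101. For the 'positive' outcome, the likelihood ratio is 0.755/0.294 = 2.5680.
Posterior odds = 0.010101 × 2.5680 = 0.025940, so P(H|E) = 0.025940/(1+0.025940) = 0.025. Then P(¬H|E) = 1 − 0.025 = 0.975.

P(¬H | E) ≈ 0.975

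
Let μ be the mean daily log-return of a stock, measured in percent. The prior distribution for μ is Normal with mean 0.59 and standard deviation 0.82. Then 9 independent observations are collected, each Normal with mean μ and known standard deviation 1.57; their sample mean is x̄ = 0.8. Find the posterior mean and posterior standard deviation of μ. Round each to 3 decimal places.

Prior precision 1/τ₀² = 1/0.82² = 1.48721; data precision n/σ² = 9/1.57² = 3.65126.
Posterior precision = 1.48721 + 3.65126 = 5.13847, giving posterior SD = 1/√5.13847 = 0.441.
Posterior mean = (1.48721·0.59 + 3.65126·0.8) / 5.13847 = 0.739.

Posterior mean ≈ 0.739; posterior SD ≈ 0.441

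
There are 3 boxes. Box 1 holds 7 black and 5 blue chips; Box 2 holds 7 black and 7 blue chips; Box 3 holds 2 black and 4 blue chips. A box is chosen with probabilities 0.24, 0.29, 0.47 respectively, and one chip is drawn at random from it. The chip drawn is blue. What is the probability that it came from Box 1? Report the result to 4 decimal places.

Posterior probability ≈ 0.1791

P(blue|Box 1) = 0.4167; P(blue|Box 2) = 0.5; P(blue|Box 3) = 0.6667.
Prior × likelihood for each source: 0.24·0.4167=0.1000, 0.29·0.5=0.1450, 0.47·0.6667=0.3133. Summing gives P(blue) = 0.55833.
P(Box 1 | blue) = 0.1000 / 0.55833 = 0.1791.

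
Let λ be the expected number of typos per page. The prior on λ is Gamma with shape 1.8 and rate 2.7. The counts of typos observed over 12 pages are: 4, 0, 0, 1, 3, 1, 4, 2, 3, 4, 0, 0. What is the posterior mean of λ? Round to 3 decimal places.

Posterior mean ≈ 1.619

Total count ∑xᵢ = 22 over n = 12 pages.
Gamma is conjugate to the Poisson likelihood: posterior is Gamma(shape = 1.8+22 = 23.8, rate = 2.7+12 = 14.7).
Posterior mean = shape/rate = 23.8/14.7 = 1.619.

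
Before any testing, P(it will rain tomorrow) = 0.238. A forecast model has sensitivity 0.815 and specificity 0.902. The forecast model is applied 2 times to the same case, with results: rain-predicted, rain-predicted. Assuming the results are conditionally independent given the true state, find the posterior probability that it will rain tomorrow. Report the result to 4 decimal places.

Posterior P(H) ≈ 0.9558

Let H be the event that it will rain tomorrow; start with P(H) = 0.238. P('rain-predicted'|H) = 0.815, P('rain-predicted'|¬H) = 0.098.
Update on result 1 ('rain-predicted'): P(H) ← 0.815·0.2380 / (0.815·0.2380 + 0.098·0.7620) = 0.19397/0.26865 = 0.7220.
Update on result 2 ('rain-predicted'): P(H) ← 0.815·0.7220 / (0.815·0.7220 + 0.098·0.2780) = 0.58845/0.61569 = 0.9558.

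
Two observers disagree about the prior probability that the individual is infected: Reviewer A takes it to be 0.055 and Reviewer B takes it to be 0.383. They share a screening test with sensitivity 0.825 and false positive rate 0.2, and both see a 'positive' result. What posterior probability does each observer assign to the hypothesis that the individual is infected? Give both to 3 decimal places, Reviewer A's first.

Reviewer A: 0.194; Reviewer B: 0.719

The likelihood ratio for a 'positive' result is 0.825/0.2 = 4.1250.
Reviewer A: prior odds 0.055/0.945 = 0.058201; posterior odds 0.24008; posterior probability 0.194.
Reviewer B: prior odds 0.383/0.617 = 0.62075; posterior odds 2.5606; posterior probability 0.719.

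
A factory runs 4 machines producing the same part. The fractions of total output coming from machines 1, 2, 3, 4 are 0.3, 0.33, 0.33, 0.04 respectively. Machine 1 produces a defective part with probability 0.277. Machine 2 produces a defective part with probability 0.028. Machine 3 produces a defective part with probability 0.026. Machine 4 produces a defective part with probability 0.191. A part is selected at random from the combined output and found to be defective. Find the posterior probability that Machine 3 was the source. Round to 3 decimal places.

Posterior probability ≈ 0.079

P(defective|M1) = 0.277; P(defective|M2) = 0.028; P(defective|M3) = 0.026; P(defective|M4) = 0.191.
Prior × likelihood for each source: 0.3·0.277=0.08310, 0.33·0.028=0.009240, 0.33·0.026=0.008580, 0.04·0.191=0.007640. Summing gives P(defective) = 0.10856.
P(Machine 3 | defective) = 0.008580 / 0.10856 = 0.079.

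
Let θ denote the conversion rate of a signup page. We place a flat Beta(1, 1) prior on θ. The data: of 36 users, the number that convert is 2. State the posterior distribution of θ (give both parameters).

Observing 2 successes and 34 failures updates Beta(1, 1) by adding the success and failure counts to the two shape parameters: α = 1+2 = 3, β = 1+34 = 35.

Posterior: Beta(3, 35)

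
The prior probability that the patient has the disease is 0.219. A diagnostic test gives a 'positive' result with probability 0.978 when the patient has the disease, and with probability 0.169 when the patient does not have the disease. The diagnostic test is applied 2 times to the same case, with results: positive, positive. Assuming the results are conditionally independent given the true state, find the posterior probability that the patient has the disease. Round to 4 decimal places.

Let H be the event that the patient has the disease; start with P(H) = 0.219. P('positive'|H) = 0.978, P('positive'|¬H) = 0.169.
Update on result 1 ('positive'): P(H) ← 0.978·0.2190 / (0.978·0.2190 + 0.169·0.7810) = 0.21418/0.34617 = 0.6187.
Update on result 2 ('positive'): P(H) ← 0.978·0.6187 / (0.978·0.6187 + 0.169·0.3813) = 0.60511/0.66954 = 0.9038.

Posterior P(H) ≈ 0.9038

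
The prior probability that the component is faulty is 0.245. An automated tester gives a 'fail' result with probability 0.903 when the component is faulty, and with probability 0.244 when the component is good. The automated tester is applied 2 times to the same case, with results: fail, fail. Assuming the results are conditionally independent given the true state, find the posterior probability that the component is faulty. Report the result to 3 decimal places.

Posterior P(H) ≈ 0.816

With H the event that the component is faulty, the joint likelihood of the observed sequence is P(data|H) = 0.903·0.903 = 0.81541 and P(data|¬H) = 0.244·0.244 = 0.059536.
Bayes: P(H|data) = 0.245·0.81541 / (0.245·0.81541 + 0.755·0.059536) = 0.19978/0.24472 = 0.8163.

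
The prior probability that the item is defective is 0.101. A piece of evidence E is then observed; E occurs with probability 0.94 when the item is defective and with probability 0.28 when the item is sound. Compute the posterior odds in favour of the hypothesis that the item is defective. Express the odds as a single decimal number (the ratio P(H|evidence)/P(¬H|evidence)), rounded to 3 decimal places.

Posterior odds ≈ 0.377

Prior odds = 0.101/(1−0.101) = 0.11235. In log-odds, ln(0.11235) = -2.1862.
Add log likelihood ratio: ln(3.3571) = 1.2111.
Posterior log-odds = -0.97507, so posterior odds = exp(-0.97507) = 0.37717.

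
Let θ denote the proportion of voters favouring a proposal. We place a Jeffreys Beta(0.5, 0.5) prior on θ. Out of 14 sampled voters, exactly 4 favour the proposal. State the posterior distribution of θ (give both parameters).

Posterior: Beta(4.5, 10.5)

Observing 4 successes and 10 failures updates Beta(0.5, 0.5) by adding the success and failure counts to the two shape parameters: α = 0.5+4 = 4.5, β = 0.5+10 = 10.5.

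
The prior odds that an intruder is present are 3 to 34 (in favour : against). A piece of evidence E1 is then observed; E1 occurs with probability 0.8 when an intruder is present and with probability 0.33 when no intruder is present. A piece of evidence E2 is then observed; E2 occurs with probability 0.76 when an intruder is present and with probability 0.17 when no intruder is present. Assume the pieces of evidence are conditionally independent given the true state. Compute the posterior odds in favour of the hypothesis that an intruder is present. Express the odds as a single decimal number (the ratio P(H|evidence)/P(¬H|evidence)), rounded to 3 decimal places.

Posterior odds ≈ 0.956

Prior odds = 3/34 = 0.088235. In log-odds, ln(0.088235) = -2.4277.
Add log likelihood ratios: ln(2.4242) + ln(4.4706) = 2.3830.
Posterior log-odds = -0.044709, so posterior odds = exp(-0.044709) = 0.95628.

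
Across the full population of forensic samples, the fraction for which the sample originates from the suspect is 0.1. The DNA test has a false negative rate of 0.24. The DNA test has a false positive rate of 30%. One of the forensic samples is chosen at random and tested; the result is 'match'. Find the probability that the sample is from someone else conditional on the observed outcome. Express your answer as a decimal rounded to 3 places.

Let H be the event that the sample originates from the suspect. P(H) = 0.1, so P(¬H) = 0.9. With E the 'match' result, P(E|H) = 0.76 and P(E|¬H) = 0.3.
P(E) = 0.76·0.1 + 0.3·0.9 = 0.076000 + 0.27000 = 0.34600.
By Bayes' theorem, P(H|E) = 0.076000 / 0.34600 = 0.220. Hence P(¬H|E) = 1 − 0.220 = 0.780.

P(¬H | E) ≈ 0.780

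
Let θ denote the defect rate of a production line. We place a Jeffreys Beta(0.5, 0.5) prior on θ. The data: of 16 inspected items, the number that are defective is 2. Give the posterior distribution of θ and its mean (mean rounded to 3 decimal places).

Observing 2 successes and 14 failures updates Beta(0.5, 0.5) by adding the success and failure counts to the two shape parameters: α = 0.5+2 = 2.5, β = 0.5+14 = 14.5.
E[θ | data] = 2.5/(2.5+14.5) = 0.147.

Posterior: Beta(2.5, 14.5); mean ≈ 0.147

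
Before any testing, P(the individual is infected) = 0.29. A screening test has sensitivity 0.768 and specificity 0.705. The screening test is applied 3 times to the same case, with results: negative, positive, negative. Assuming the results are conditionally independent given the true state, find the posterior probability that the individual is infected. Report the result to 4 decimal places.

With H the event that the individual is infected, the joint likelihood of the observed sequence is P(data|H) = 0.232·0.768·0.232 = 0.041337 and P(data|¬H) = 0.705·0.295·0.705 = 0.14662.
Bayes: P(H|data) = 0.29·0.041337 / (0.29·0.041337 + 0.71·0.14662) = 0.011988/0.11609 = 0.1033.

Posterior P(H) ≈ 0.1033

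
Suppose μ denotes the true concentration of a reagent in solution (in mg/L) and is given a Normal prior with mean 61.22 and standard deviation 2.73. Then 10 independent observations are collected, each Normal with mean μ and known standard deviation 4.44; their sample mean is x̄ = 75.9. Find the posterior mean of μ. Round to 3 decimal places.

With known σ, the Normal prior is conjugate. Weight on the data is w = (n/σ²)/(n/σ² + 1/τ₀²) = 0.507264/(0.507264+0.134176) = 0.79082.
Posterior mean = w·x̄ + (1−w)·μ₀ = 0.79082·75.9 + 0.20918·61.22 = 72.829.

Posterior mean ≈ 72.829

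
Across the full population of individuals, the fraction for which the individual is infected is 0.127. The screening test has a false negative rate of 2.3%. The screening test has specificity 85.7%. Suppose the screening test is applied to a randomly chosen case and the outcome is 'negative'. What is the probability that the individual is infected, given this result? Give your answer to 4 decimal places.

Write H for 'the individual is infected'. Prior odds H:¬H = 0.127/0.873 = 0.14548. For the 'negative' outcome, the likelihood ratio is 0.023/0.857 = 0.026838.
Posterior odds = 0.14548 × 0.026838 = 0.0039042, so P(H|E) = 0.0039042/(1+0.0039042) = 0.0039.

P(H | E) ≈ 0.0039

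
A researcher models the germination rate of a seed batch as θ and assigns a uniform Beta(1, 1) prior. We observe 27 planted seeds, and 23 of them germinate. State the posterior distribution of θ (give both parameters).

Posterior: Beta(24, 5)

Observing 23 successes and 4 failures updates Beta(1, 1) by adding the success and failure counts to the two shape parameters: α = 1+23 = 24, β = 1+4 = 5.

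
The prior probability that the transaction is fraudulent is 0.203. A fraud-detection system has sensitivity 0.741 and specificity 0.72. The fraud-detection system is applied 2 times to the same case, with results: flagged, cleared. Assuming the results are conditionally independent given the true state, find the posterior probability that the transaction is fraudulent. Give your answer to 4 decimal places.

Posterior P(H) ≈ 0.1952

With H the event that the transaction is fraudulent, the joint likelihood of the observed sequence is P(data|H) = 0.741·0.259 = 0.19192 and P(data|¬H) = 0.28·0.72 = 0.20160.
Bayes: P(H|data) = 0.203·0.19192 / (0.203·0.19192 + 0.797·0.20160) = 0.038960/0.19963 = 0.1952.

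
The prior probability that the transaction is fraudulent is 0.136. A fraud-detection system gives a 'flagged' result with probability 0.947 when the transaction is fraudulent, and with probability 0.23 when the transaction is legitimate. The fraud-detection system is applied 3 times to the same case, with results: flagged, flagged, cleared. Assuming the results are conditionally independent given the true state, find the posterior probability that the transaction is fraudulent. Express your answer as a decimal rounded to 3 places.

With H the event that the transaction is fraudulent, the joint likelihood of the observed sequence is P(data|H) = 0.947·0.947·0.053 = 0.047531 and P(data|¬H) = 0.23·0.23·0.77 = 0.040733.
Bayes: P(H|data) = 0.136·0.047531 / (0.136·0.047531 + 0.864·0.040733) = 0.0064642/0.041658 = 0.1552.

Posterior P(H) ≈ 0.155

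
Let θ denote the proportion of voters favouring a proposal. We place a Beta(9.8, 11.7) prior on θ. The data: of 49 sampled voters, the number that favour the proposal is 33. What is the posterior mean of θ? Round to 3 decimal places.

Observing 33 successes and 16 failures updates Beta(9.8, 11.7) by adding the success and failure counts to the two shape parameters: α = 9.8+33 = 42.8, β = 11.7+16 = 27.7.
Posterior mean = α/(α+β) = 42.8/70.5 = 0.607.

Posterior mean ≈ 0.607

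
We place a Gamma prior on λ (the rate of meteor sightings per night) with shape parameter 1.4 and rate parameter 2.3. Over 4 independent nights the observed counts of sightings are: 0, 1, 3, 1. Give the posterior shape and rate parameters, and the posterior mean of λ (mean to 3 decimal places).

Posterior: Gamma(shape=6.4, rate=6.3); mean ≈ 1.016

The Poisson likelihood adds the total count to the shape and the number of exposure periods to the rate. Here ∑xᵢ = 5 and n = 4, so shape 1.4→6.4 and rate 2.3→6.3.
Posterior mean = shape/rate = 6.4/6.3 = 1.016.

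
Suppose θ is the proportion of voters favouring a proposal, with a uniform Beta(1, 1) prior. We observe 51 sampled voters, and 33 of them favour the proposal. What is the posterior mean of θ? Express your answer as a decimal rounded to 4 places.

Posterior mean ≈ 0.6415

The binomial likelihood is conjugate to the Beta prior: with 33 successes and 18 failures, the posterior is Beta(1+33, 1+18) = Beta(34, 19).
E[θ | data] = 34/(34+19) = 0.6415.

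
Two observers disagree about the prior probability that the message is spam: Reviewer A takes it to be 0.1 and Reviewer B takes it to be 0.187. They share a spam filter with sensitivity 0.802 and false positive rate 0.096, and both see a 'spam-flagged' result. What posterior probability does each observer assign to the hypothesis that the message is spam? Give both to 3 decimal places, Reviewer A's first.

The likelihood ratio for a 'spam-flagged' result is 0.802/0.096 = 8.3542.
Reviewer A: prior odds 0.1/0.9 = 0.11111; posterior odds 0.92824; posterior probability 0.481.
Reviewer B: prior odds 0.187/0.813 = 0.23001; posterior odds 1.9216; posterior probability 0.658.

Reviewer A: 0.481; Reviewer B: 0.658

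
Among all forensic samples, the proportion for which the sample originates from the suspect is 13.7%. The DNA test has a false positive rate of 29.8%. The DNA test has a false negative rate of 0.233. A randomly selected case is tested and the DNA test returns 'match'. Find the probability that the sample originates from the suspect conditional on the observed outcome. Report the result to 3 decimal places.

Let H be the event that the sample originates from the suspect. P(H) = 0.137, so P(¬H) = 0.863. With E the 'match' result, P(E|H) = 0.767 and P(E|¬H) = 0.298.
P(E) = 0.767·0.137 + 0.298·0.863 = 0.10508 + 0.25717 = 0.36225.
By Bayes' theorem, P(H|E) = 0.10508 / 0.36225 = 0.290.

P(H | E) ≈ 0.290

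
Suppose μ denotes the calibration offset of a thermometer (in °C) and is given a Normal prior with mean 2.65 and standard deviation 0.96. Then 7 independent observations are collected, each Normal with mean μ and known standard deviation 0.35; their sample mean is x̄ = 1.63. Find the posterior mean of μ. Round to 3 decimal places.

Posterior mean ≈ 1.649

With known σ, the Normal prior is conjugate. Weight on the data is w = (n/σ²)/(n/σ² + 1/τ₀²) = 57.1429/(57.1429+1.08507) = 0.98137.
Posterior mean = w·x̄ + (1−w)·μ₀ = 0.98137·1.63 + 0.018635·2.65 = 1.649.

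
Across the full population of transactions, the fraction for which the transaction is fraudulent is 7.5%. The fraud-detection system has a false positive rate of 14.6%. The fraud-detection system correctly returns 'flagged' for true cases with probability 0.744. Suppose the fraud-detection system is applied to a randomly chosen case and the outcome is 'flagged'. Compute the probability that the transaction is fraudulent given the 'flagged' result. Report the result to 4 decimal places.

P(H | E) ≈ 0.2924

Write H for 'the transaction is fraudulent'. Prior odds H:¬H = 0.075/0.925 = 0.081081. For the 'flagged' outcome, the likelihood ratio is 0.744/0.146 = 5.0959.
Posterior odds = 0.081081 × 5.0959 = 0.41318, so P(H|E) = 0.41318/(1+0.41318) = 0.2924.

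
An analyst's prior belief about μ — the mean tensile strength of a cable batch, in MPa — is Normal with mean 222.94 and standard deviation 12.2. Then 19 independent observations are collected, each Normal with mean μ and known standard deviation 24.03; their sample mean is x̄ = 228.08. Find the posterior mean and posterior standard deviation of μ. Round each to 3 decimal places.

Posterior mean ≈ 227.208; posterior SD ≈ 5.024

Prior precision 1/τ₀² = 1/12.2² = 0.00671862; data precision n/σ² = 19/24.03² = 0.0329038.
Posterior precision = 0.00671862 + 0.0329038 = 0.0396224, giving posterior SD = 1/√0.0396224 = 5.024.
Posterior mean = (0.00671862·222.94 + 0.0329038·228.08) / 0.0396224 = 227.208.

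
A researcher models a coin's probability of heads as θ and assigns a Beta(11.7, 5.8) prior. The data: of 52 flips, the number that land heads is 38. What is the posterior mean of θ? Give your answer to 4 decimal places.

Posterior mean ≈ 0.7151

The binomial likelihood is conjugate to the Beta prior: with 38 successes and 14 failures, the posterior is Beta(11.7+38, 5.8+14) = Beta(49.7, 19.8).
E[θ | data] = 49.7/(49.7+19.8) = 0.7151.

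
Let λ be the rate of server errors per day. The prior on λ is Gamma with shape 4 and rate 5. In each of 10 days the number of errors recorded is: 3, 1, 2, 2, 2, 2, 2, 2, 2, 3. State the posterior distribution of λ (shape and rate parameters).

Total count ∑xᵢ = 21 over n = 10 days.
Gamma is conjugate to the Poisson likelihood: posterior is Gamma(shape = 4+21 = 25, rate = 5+10 = 15).

Posterior: Gamma(shape=25, rate=15)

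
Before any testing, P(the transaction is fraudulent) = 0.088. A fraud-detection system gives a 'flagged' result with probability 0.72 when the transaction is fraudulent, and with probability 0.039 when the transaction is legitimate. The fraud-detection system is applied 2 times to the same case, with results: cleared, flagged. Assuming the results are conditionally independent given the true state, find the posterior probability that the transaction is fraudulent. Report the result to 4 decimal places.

Posterior P(H) ≈ 0.3417

With H the event that the transaction is fraudulent, the joint likelihood of the observed sequence is P(data|H) = 0.28·0.72 = 0.20160 and P(data|¬H) = 0.961·0.039 = 0.037479.
Bayes: P(H|data) = 0.088·0.20160 / (0.088·0.20160 + 0.912·0.037479) = 0.017741/0.051922 = 0.3417.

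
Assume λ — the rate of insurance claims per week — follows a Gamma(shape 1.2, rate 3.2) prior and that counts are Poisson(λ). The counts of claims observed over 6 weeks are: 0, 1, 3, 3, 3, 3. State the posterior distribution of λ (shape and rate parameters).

Posterior: Gamma(shape=14.2, rate=9.2)

Total count ∑xᵢ = 13 over n = 6 weeks.
Gamma is conjugate to the Poisson likelihood: posterior is Gamma(shape = 1.2+13 = 14.2, rate = 3.2+6 = 9.2).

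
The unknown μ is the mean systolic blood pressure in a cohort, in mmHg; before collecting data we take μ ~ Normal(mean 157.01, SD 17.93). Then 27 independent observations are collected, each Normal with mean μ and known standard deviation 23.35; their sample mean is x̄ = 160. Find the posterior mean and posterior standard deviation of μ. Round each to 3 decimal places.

Posterior mean ≈ 159.823; posterior SD ≈ 4.359

Prior precision 1/τ₀² = 1/17.93² = 0.00311057; data precision n/σ² = 27/23.35² = 0.0495211.
Posterior precision = 0.00311057 + 0.0495211 = 0.0526316, giving posterior SD = 1/√0.0526316 = 4.359.
Posterior mean = (0.00311057·157.01 + 0.0495211·160) / 0.0526316 = 159.823.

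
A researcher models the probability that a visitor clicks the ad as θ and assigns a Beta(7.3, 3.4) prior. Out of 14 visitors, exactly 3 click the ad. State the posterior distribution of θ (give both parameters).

Posterior: Beta(10.3, 14.4)

Observing 3 successes and 11 failures updates Beta(7.3, 3.4) by adding the success and failure counts to the two shape parameters: α = 7.3+3 = 10.3, β = 3.4+11 = 14.4.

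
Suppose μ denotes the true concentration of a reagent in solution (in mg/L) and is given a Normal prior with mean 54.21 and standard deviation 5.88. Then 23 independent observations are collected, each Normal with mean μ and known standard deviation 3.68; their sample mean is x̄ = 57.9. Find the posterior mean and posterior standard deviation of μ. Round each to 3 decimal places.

With known σ, the Normal prior is conjugate. Weight on the data is w = (n/σ²)/(n/σ² + 1/τ₀²) = 1.69837/(1.69837+0.0289231) = 0.98326.
Posterior mean = w·x̄ + (1−w)·μ₀ = 0.98326·57.9 + 0.016745·54.21 = 57.838. Posterior variance = 1/(1.69837+0.0289231) = 0.578941, so SD = 0.761.

Posterior mean ≈ 57.838; posterior SD ≈ 0.761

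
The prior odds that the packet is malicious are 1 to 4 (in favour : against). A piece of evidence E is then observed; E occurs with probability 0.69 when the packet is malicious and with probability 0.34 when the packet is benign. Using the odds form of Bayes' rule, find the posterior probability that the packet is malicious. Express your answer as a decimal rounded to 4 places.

Prior odds = 1/4 = 0.25000.
Likelihood ratio for E = 0.69/0.34 = 2.0294.
Posterior odds = prior odds × LR = 0.50735.
Posterior probability = odds/(1+odds) = 0.50735/1.5074 = 0.3366.

Posterior probability ≈ 0.3366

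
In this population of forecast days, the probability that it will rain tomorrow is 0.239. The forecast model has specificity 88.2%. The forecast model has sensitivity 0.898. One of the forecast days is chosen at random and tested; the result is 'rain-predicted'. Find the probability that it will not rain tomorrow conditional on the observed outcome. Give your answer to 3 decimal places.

P(¬H | E) ≈ 0.295

Write H for 'it will rain tomorrow'. Prior odds H:¬H = 0.239/0.761 = 0.31406. For the 'rain-predicted' outcome, the likelihood ratio is 0.898/0.118 = 7.6102.
Posterior odds = 0.31406 × 7.6102 = 2.3901, so P(H|E) = 2.3901/(1+2.3901) = 0.705. Then P(¬H|E) = 1 − 0.705 = 0.295.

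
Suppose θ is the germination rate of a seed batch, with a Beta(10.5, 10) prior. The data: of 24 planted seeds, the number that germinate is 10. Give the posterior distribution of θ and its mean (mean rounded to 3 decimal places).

The binomial likelihood is conjugate to the Beta prior: with 10 successes and 14 failures, the posterior is Beta(10.5+10, 10+14) = Beta(20.5, 24).
E[θ | data] = 20.5/(20.5+24) = 0.461.

Posterior: Beta(20.5, 24); mean ≈ 0.461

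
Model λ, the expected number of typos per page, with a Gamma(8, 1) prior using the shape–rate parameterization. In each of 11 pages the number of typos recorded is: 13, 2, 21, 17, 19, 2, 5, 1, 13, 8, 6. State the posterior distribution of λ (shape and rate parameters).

Posterior: Gamma(shape=115, rate=12)

The Poisson likelihood adds the total count to the shape and the number of exposure periods to the rate. Here ∑xᵢ = 107 and n = 11, so shape 8→115 and rate 1→12.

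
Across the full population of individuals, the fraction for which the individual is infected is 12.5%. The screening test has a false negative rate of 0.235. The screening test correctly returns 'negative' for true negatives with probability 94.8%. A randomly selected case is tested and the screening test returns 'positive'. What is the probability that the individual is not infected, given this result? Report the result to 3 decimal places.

Let H be the event that the individual is infected. P(H) = 0.125, so P(¬H) = 0.875. With E the 'positive' result, P(E|H) = 0.765 and P(E|¬H) = 0.052.
P(E) = 0.765·0.125 + 0.052·0.875 = 0.095625 + 0.045500 = 0.14113.
By Bayes' theorem, P(H|E) = 0.095625 / 0.14113 = 0.678. Hence P(¬H|E) = 1 − 0.678 = 0.322.

P(¬H | E) ≈ 0.322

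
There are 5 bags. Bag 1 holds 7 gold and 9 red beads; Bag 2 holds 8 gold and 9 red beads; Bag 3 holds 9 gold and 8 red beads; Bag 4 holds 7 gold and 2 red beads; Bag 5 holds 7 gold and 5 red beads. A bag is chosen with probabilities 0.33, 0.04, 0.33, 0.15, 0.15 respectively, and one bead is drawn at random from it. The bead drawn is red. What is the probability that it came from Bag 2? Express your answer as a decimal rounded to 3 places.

Posterior probability ≈ 0.046

P(red|Bag 1) = 0.5625; P(red|Bag 2) = 0.5294; P(red|Bag 3) = 0.4706; P(red|Bag 4) = 0.2222; P(red|Bag 5) = 0.4167.
Prior × likelihood for each source: 0.33·0.5625=0.1856, 0.04·0.5294=0.02118, 0.33·0.4706=0.1553, 0.15·0.2222=0.03333, 0.15·0.4167=0.06250. Summing gives P(red) = 0.45793.
P(Bag 2 | red) = 0.02118 / 0.45793 = 0.046.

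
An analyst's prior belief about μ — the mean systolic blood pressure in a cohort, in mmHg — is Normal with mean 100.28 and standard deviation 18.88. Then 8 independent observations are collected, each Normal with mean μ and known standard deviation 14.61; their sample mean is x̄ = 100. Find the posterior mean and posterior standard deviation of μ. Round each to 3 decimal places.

Prior precision 1/τ₀² = 1/18.88² = 0.00280541; data precision n/σ² = 8/14.61² = 0.0374791.
Posterior precision = 0.00280541 + 0.0374791 = 0.0402845, giving posterior SD = 1/√0.0402845 = 4.982.
Posterior mean = (0.00280541·100.28 + 0.0374791·100) / 0.0402845 = 100.019.

Posterior mean ≈ 100.019; posterior SD ≈ 4.982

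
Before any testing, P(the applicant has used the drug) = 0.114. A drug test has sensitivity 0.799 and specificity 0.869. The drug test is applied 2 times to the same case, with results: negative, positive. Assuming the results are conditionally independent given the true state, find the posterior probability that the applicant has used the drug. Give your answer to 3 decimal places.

Posterior P(H) ≈ 0.154

With H the event that the applicant has used the drug, the joint likelihood of the observed sequence is P(data|H) = 0.201·0.799 = 0.16060 and P(data|¬H) = 0.869·0.131 = 0.11384.
Bayes: P(H|data) = 0.114·0.16060 / (0.114·0.16060 + 0.886·0.11384) = 0.018308/0.11917 = 0.1536.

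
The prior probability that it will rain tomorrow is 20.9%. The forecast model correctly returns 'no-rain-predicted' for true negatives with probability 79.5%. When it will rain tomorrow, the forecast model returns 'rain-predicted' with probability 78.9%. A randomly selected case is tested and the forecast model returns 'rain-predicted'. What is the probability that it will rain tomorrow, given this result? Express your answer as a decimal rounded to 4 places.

Write H for 'it will rain tomorrow'. Prior odds H:¬H = 0.209/0.791 = 0.26422. For the 'rain-predicted' outcome, the likelihood ratio is 0.789/0.205 = 3.8488.
Posterior odds = 0.26422 × 3.8488 = 1.0169, so P(H|E) = 1.0169/(1+1.0169) = 0.5042.

P(H | E) ≈ 0.5042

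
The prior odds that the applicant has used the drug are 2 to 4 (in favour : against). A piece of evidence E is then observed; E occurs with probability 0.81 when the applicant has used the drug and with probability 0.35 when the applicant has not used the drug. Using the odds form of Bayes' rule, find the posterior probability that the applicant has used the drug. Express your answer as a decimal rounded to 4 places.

Posterior probability ≈ 0.5364

Prior odds = 2/4 = 0.50000.
Likelihood ratio for E = 0.81/0.35 = 2.3143.
Posterior odds = prior odds × LR = 1.1571.
Posterior probability = odds/(1+odds) = 1.1571/2.1571 = 0.5364.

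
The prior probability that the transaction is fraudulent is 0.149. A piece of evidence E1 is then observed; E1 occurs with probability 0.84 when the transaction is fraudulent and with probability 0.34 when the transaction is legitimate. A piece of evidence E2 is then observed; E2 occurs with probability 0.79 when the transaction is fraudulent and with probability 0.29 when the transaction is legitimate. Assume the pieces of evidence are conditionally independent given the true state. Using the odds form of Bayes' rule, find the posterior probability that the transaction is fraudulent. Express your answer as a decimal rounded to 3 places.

Posterior probability ≈ 0.541

Prior odds = 0.149/(1−0.149) = 0.17509.
Likelihood ratio for E1 = 0.84/0.34 = 2.4706.
Likelihood ratio for E2 = 0.79/0.29 = 2.7241.
Posterior odds = prior odds × LR₁ × LR₂ = 1.1784.
Posterior probability = odds/(1+odds) = 1.1784/2.1784 = 0.541.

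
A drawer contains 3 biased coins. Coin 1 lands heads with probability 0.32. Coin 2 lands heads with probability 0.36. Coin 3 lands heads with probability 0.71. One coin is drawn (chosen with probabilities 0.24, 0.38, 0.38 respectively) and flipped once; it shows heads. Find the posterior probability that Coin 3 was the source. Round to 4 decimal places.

P(heads|C1) = 0.32; P(heads|C2) = 0.36; P(heads|C3) = 0.71.
Prior × likelihood for each source: 0.24·0.32=0.07680, 0.38·0.36=0.1368, 0.38·0.71=0.2698. Summing gives P(heads) = 0.48340.
P(Coin 3 | heads) = 0.2698 / 0.48340 = 0.5581.

Posterior probability ≈ 0.5581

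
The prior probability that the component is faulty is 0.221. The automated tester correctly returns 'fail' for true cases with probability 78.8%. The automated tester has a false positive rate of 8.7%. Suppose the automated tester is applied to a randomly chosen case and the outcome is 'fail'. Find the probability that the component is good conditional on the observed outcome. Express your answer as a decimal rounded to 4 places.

Let H be the event that the component is faulty. P(H) = 0.221, so P(¬H) = 0.779. With E the 'fail' result, P(E|H) = 0.788 and P(E|¬H) = 0.087.
P(E) = 0.788·0.221 + 0.087·0.779 = 0.17415 + 0.067773 = 0.24192.
By Bayes' theorem, P(H|E) = 0.17415 / 0.24192 = 0.7199. Hence P(¬H|E) = 1 − 0.7199 = 0.2801.

P(¬H | E) ≈ 0.2801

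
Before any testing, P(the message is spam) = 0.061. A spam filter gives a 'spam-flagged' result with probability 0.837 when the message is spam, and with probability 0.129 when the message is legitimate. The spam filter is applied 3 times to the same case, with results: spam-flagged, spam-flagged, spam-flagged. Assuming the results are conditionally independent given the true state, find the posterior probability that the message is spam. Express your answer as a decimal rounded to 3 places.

Posterior P(H) ≈ 0.947

Let H be the event that the message is spam; start with P(H) = 0.061. P('spam-flagged'|H) = 0.837, P('spam-flagged'|¬H) = 0.129.
Update on result 1 ('spam-flagged'): P(H) ← 0.837·0.0610 / (0.837·0.0610 + 0.129·0.9390) = 0.051057/0.17219 = 0.2965.
Update on result 2 ('spam-flagged'): P(H) ← 0.837·0.2965 / (0.837·0.2965 + 0.129·0.7035) = 0.24819/0.33894 = 0.7323.
Update on result 3 ('spam-flagged'): P(H) ← 0.837·0.7323 / (0.837·0.7323 + 0.129·0.2677) = 0.61290/0.64743 = 0.9467.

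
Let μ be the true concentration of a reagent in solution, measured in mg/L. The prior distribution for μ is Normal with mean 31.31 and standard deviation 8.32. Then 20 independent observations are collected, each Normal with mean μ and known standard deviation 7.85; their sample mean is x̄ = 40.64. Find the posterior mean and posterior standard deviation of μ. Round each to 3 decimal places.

Prior precision 1/τ₀² = 1/8.32² = 0.0144462; data precision n/σ² = 20/7.85² = 0.324557.
Posterior precision = 0.0144462 + 0.324557 = 0.339003, giving posterior SD = 1/√0.339003 = 1.718.
Posterior mean = (0.0144462·31.31 + 0.324557·40.64) / 0.339003 = 40.242.

Posterior mean ≈ 40.242; posterior SD ≈ 1.718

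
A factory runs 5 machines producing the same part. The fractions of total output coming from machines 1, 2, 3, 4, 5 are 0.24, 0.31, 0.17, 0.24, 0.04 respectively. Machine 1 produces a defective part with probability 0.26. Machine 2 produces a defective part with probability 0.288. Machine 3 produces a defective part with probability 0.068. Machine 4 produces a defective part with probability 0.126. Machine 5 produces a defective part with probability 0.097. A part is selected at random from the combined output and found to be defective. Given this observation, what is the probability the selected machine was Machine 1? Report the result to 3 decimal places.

Tabulate prior·likelihood by source: [1] prior 0.24, lik 0.26, product 0.06240; [2] prior 0.31, lik 0.288, product 0.08928; [3] prior 0.17, lik 0.068, product 0.01156; [4] prior 0.24, lik 0.126, product 0.03024; [5] prior 0.04, lik 0.097, product 0.003880.
Normalizing constant = 0.19736; the posterior for Machine 1 is its product over the sum, 0.06240/0.19736 = 0.316.

Posterior probability ≈ 0.316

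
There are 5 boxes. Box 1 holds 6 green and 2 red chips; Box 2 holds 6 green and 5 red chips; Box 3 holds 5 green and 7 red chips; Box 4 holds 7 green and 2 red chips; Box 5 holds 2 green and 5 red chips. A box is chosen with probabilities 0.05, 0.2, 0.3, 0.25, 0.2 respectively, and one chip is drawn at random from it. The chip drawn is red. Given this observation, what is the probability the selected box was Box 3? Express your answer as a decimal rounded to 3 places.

Posterior probability ≈ 0.367

Tabulate prior·likelihood by source: [1] prior 0.05, lik 0.25, product 0.01250; [2] prior 0.2, lik 0.4545, product 0.09091; [3] prior 0.3, lik 0.5833, product 0.1750; [4] prior 0.25, lik 0.2222, product 0.05556; [5] prior 0.2, lik 0.7143, product 0.1429.
Normalizing constant = 0.47682; the posterior for Box 3 is its product over the sum, 0.1750/0.47682 = 0.367.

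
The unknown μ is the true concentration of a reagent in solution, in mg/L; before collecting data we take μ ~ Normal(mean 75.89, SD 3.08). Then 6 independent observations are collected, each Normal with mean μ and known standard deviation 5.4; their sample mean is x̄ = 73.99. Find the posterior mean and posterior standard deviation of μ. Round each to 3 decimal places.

Posterior mean ≈ 74.634; posterior SD ≈ 1.793

With known σ, the Normal prior is conjugate. Weight on the data is w = (n/σ²)/(n/σ² + 1/τ₀²) = 0.205761/(0.205761+0.105414) = 0.66124.
Posterior mean = w·x̄ + (1−w)·μ₀ = 0.66124·73.99 + 0.33876·75.89 = 74.634. Posterior variance = 1/(0.205761+0.105414) = 3.21362, so SD = 1.793.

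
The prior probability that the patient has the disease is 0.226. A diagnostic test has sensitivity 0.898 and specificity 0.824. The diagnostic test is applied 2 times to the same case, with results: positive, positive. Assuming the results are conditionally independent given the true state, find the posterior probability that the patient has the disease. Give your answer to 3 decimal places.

Posterior P(H) ≈ 0.884

With H the event that the patient has the disease, the joint likelihood of the observed sequence is P(data|H) = 0.898·0.898 = 0.80640 and P(data|¬H) = 0.176·0.176 = 0.030976.
Bayes: P(H|data) = 0.226·0.80640 / (0.226·0.80640 + 0.774·0.030976) = 0.18225/0.20622 = 0.8837.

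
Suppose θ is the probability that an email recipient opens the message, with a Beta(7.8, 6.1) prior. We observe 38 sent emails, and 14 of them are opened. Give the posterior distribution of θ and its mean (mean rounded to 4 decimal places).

Observing 14 successes and 24 failures updates Beta(7.8, 6.1) by adding the success and failure counts to the two shape parameters: α = 7.8+14 = 21.8, β = 6.1+24 = 30.1.
Posterior mean = α/(α+β) = 21.8/51.9 = 0.4200.

Posterior: Beta(21.8, 30.1); mean ≈ 0.4200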